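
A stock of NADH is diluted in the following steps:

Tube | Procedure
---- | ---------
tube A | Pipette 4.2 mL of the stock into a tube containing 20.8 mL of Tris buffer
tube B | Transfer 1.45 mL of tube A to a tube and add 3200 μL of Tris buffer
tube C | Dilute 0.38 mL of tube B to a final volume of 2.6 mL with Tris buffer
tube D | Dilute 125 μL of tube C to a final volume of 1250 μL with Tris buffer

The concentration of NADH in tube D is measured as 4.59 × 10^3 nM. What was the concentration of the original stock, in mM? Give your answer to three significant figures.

5.99 mM

Step 1: 4.2 mL + 20.8 mL = 25 mL total → factor 25/4.2 = 5.9524
Step 2: 1.45 mL + 3200 μL = 4.65 mL total → factor 4.65/1.45 = 3.2069
Step 3: 0.38 mL brought to 2.6 mL → factor 2.6/0.38 = 6.8421
Step 4: 125 μL brought to 1250 μL → factor 1250/125 = 10
Overall dilution factor = 5.9524 × 3.2069 × 6.8421 × 10 = 1306.1
Stock = 4.59 × 10^3 nM × 1306.1 = 5.995 × 10^6 nM = 5.99 mM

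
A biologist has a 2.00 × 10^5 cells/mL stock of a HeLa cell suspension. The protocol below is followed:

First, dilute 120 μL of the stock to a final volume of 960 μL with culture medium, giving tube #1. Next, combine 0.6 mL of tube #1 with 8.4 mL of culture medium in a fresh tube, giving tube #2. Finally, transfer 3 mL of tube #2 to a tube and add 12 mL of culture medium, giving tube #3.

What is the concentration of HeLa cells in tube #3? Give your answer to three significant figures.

Step 1: 120 μL brought to 960 μL → factor 960/120 = 8
Step 2: 0.6 mL + 8.4 mL = 9 mL total → factor 9/0.6 = 15
Step 3: 3 mL + 12 mL = 15 mL total → factor 15/3 = 5
Overall dilution factor = 8 × 15 × 5 = 600
Final = 2.00 × 10^5 cells/mL / 600 = 333 cells/mL

333 cells/mL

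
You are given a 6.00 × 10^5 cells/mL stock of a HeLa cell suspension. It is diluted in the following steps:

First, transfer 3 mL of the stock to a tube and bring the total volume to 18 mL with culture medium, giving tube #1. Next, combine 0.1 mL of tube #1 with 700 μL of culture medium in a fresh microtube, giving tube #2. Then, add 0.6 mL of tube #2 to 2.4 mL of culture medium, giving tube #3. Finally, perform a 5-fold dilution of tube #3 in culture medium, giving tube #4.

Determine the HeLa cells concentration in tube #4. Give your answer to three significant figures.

Step 1: 3 mL brought to 18 mL → factor 18/3 = 6
Step 2: 0.1 mL + 700 μL = 0.8 mL total → factor 0.8/0.1 = 8
Step 3: 0.6 mL + 2.4 mL = 3 mL total → factor 3/0.6 = 5
Step 4: 5-fold → factor 5
Overall dilution factor = 6 × 8 × 5 × 5 = 1200
Final = 6.00 × 10^5 cells/mL / 1200 = 500 cells/mL

500 cells/mL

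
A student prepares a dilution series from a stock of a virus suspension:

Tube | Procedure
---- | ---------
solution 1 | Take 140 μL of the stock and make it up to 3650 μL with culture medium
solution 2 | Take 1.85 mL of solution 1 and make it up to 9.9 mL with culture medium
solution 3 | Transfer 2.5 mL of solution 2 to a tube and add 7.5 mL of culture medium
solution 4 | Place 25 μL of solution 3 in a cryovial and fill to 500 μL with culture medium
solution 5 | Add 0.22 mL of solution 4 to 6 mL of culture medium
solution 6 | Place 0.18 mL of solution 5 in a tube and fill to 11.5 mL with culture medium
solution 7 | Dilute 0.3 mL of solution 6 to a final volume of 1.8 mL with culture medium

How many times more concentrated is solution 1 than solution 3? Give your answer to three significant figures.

21.4

Step 1: 140 μL brought to 3650 μL → factor 3650/140 = 26.071
Step 2: 1.85 mL brought to 9.9 mL → factor 9.9/1.85 = 5.3514
Step 3: 2.5 mL + 7.5 mL = 10 mL total → factor 10/2.5 = 4
Dilution factor to solution 1 = 26.071; to solution 3 = 558.07
[solution 1]/[solution 3] = (factor to solution 3)/(factor to solution 1) = 558.07/26.071 = 21.4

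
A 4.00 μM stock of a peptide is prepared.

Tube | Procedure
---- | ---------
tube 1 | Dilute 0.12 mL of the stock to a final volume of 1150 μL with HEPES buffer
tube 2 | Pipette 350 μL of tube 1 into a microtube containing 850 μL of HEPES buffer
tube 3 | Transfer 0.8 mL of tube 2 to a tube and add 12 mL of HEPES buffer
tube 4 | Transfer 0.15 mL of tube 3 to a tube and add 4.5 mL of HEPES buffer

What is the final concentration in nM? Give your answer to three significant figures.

0.245 nM

Step 1: 0.12 mL brought to 1150 μL → factor 1.15/0.12 = 9.5833
Step 2: 350 μL + 850 μL = 1200 μL total → factor 1200/350 = 3.4286
Step 3: 0.8 mL + 12 mL = 12.8 mL total → factor 12.8/0.8 = 16
Step 4: 0.15 mL + 4.5 mL = 4.65 mL total → factor 4.65/0.15 = 31
Overall dilution factor = 9.5833 × 3.4286 × 16 × 31 = 16297
Final = 4.00 μM / 16297 = 0.0002454 μM = 0.245 nM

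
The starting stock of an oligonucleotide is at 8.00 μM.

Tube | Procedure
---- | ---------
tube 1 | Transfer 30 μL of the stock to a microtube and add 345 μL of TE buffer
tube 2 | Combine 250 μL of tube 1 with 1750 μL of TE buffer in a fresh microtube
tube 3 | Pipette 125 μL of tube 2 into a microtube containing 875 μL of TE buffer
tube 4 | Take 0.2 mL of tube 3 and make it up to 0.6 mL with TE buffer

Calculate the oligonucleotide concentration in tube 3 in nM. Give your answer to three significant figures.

10.0 nM

Step 1: 30 μL + 345 μL = 375 μL total → factor 375/30 = 12.5
Step 2: 250 μL + 1750 μL = 2000 μL total → factor 2000/250 = 8
Step 3: 125 μL + 875 μL = 1000 μL total → factor 1000/125 = 8
Dilution factor through tube 3 = 12.5 × 8 × 8 = 800
[tube 3] = 8.00 μM / 800 = 0.01000 μM = 10.0 nM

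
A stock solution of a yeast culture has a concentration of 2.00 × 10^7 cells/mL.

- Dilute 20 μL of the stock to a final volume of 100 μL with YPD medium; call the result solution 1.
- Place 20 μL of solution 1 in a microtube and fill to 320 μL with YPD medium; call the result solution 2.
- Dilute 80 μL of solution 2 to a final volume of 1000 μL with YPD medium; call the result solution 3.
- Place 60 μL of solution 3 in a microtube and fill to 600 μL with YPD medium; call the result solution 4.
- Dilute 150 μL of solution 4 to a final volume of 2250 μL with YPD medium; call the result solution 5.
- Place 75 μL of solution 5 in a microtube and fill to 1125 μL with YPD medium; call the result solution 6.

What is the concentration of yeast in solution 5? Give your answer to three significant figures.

133 cells/mL

Step 1: 20 μL brought to 100 μL → factor 100/20 = 5
Step 2: 20 μL brought to 320 μL → factor 320/20 = 16
Step 3: 80 μL brought to 1000 μL → factor 1000/80 = 12.5
Step 4: 60 μL brought to 600 μL → factor 600/60 = 10
Step 5: 150 μL brought to 2250 μL → factor 2250/150 = 15
Dilution factor through solution 5 = 5 × 16 × 12.5 × 10 × 15 = 1.5 × 10^5
[solution 5] = 2.00 × 10^7 cells/mL / 1.5 × 10^5 = 133 cells/mL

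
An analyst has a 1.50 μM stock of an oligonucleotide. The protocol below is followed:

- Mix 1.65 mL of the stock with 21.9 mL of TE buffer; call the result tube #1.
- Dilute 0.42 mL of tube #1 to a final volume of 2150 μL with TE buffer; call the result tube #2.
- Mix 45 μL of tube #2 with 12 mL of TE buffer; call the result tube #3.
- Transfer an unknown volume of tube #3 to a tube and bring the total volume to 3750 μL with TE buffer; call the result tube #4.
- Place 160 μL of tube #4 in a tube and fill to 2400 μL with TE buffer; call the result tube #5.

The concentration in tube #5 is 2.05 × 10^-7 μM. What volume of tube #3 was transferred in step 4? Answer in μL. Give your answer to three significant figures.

Step 1: 1.65 mL + 21.9 mL = 23.55 mL total → factor 23.55/1.65 = 14.273
Step 2: 0.42 mL brought to 2150 μL → factor 2.15/0.42 = 5.119
Step 3: 45 μL + 12 mL = 12045 μL total → factor 12045/45 = 267.67
Step 4: v brought to 3750 μL → factor = 3750 μL/v
Step 5: 160 μL brought to 2400 μL → factor 2400/160 = 15
Product of known-step factors = 2.9335 × 10^5
Overall factor = 1.50 μM / (2.05 × 10^-7 μM) = 7.3171 × 10^6
Step-4 factor = 7.3171 × 10^6 / 2.9335 × 10^5 = 24.943
v = 3750 μL / 24.943 = 150 μL

150 μL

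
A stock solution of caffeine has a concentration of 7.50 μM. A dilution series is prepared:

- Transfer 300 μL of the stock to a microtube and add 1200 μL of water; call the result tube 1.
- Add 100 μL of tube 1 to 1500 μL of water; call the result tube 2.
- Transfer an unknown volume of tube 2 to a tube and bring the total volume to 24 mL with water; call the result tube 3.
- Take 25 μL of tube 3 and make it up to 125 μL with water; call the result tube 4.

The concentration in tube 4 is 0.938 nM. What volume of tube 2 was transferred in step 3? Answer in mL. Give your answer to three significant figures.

1.20 mL

Step 1: 300 μL + 1200 μL = 1500 μL total → factor 1500/300 = 5
Step 2: 100 μL + 1500 μL = 1600 μL total → factor 1600/100 = 16
Step 3: v brought to 24 mL → factor = 24 mL/v
Step 4: 25 μL brought to 125 μL → factor 125/25 = 5
Product of known-step factors = 400
Overall factor = 7.50 μM / (0.938 nM) = 7995.7
Step-3 factor = 7995.7 / 400 = 19.989
v = 24 mL / 19.989 = 1.20 mL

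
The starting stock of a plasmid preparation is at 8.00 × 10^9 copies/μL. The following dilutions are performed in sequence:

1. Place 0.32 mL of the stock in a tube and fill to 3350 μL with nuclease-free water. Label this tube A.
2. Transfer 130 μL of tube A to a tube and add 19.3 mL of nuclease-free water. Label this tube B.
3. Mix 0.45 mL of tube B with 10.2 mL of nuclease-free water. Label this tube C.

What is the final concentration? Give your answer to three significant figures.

2.16 × 10^5 copies/μL

Step 1: 0.32 mL brought to 3350 μL → factor 3.35/0.32 = 10.469
Step 2: 130 μL + 19.3 mL = 19430 μL total → factor 19430/130 = 149.46
Step 3: 0.45 mL + 10.2 mL = 10.65 mL total → factor 10.65/0.45 = 23.667
Overall dilution factor = 10.469 × 149.46 × 23.667 = 37031
Final = 8.00 × 10^9 copies/μL / 37031 = 2.16 × 10^5 copies/μL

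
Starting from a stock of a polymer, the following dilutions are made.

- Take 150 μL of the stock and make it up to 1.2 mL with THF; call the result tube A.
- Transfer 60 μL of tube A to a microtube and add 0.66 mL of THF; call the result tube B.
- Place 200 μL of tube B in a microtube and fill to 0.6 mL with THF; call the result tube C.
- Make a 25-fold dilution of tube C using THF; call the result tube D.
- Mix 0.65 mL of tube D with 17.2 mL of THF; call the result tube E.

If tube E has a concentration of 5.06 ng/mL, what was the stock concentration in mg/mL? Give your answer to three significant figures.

Step 1: 150 μL brought to 1.2 mL → factor 1200/150 = 8
Step 2: 60 μL + 0.66 mL = 720 μL total → factor 720/60 = 12
Step 3: 200 μL brought to 0.6 mL → factor 600/200 = 3
Step 4: 25-fold → factor 25
Step 5: 0.65 mL + 17.2 mL = 17.85 mL total → factor 17.85/0.65 = 27.462
Overall dilution factor = 8 × 12 × 3 × 25 × 27.462 = 1.9772 × 10^5
Stock = 5.06 ng/mL × 1.9772 × 10^5 = 1.000 × 10^6 ng/mL = 1.00 mg/mL

1.00 mg/mL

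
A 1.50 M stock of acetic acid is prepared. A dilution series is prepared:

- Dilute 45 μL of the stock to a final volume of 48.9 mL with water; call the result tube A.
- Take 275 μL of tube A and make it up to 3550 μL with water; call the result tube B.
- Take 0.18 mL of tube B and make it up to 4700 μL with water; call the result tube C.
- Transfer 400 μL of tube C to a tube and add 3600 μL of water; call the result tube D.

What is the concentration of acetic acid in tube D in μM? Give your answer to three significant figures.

Step 1: 45 μL brought to 48.9 mL → factor 48900/45 = 1086.7
Step 2: 275 μL brought to 3550 μL → factor 3550/275 = 12.909
Step 3: 0.18 mL brought to 4700 μL → factor 4.7/0.18 = 26.111
Step 4: 400 μL + 3600 μL = 4000 μL total → factor 4000/400 = 10
Overall dilution factor = 1086.7 × 12.909 × 26.111 × 10 = 3.6628 × 10^6
Final = 1.50 M / 3.6628 × 10^6 = 4.095 × 10^-7 M = 0.410 μM

0.410 μM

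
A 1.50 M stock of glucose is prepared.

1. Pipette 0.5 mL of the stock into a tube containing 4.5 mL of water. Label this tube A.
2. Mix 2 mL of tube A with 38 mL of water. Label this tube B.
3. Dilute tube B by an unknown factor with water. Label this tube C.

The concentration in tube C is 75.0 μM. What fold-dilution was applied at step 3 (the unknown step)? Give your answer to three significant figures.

Step 1: 0.5 mL + 4.5 mL = 5 mL total → factor 5/0.5 = 10
Step 2: 2 mL + 38 mL = 40 mL total → factor 40/2 = 20
Step 3: unknown factor x
Product of known-step factors = 200
Overall factor = 1.50 M / (75.0 μM) = 20000
x = 20000 / 200 = 100

100-fold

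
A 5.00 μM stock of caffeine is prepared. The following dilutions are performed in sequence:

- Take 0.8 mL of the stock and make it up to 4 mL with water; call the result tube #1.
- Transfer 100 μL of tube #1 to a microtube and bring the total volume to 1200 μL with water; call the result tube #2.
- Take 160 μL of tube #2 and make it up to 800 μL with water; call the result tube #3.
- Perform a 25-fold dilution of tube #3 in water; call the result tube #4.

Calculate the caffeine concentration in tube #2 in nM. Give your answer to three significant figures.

Step 1: 0.8 mL brought to 4 mL → factor 4/0.8 = 5
Step 2: 100 μL brought to 1200 μL → factor 1200/100 = 12
Dilution factor through tube #2 = 5 × 12 = 60
[tube #2] = 5.00 μM / 60 = 0.08333 μM = 83.3 nM

83.3 nM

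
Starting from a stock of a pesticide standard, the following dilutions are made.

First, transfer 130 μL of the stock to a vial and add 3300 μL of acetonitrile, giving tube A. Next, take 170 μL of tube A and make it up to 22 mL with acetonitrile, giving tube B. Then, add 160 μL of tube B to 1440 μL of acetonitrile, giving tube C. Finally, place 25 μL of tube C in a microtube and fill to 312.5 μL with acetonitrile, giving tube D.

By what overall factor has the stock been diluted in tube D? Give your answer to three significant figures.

4.27 × 10^5

Step 1: 130 μL + 3300 μL = 3430 μL total → factor 3430/130 = 26.385
Step 2: 170 μL brought to 22 mL → factor 22000/170 = 129.41
Step 3: 160 μL + 1440 μL = 1600 μL total → factor 1600/160 = 10
Step 4: 25 μL brought to 312.5 μL → factor 312.5/25 = 12.5
Overall dilution factor = 26.385 × 129.41 × 10 × 12.5 = 4.2681 × 10^5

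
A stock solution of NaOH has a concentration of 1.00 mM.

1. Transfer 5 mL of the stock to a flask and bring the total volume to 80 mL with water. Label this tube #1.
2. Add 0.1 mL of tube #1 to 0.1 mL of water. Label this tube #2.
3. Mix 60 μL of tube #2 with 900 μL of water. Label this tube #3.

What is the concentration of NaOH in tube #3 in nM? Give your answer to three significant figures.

1.95 × 10^3 nM

Step 1: 5 mL brought to 80 mL → factor 80/5 = 16
Step 2: 0.1 mL + 0.1 mL = 0.2 mL total → factor 0.2/0.1 = 2
Step 3: 60 μL + 900 μL = 960 μL total → factor 960/60 = 16
Overall dilution factor = 16 × 2 × 16 = 512
Final = 1.00 mM / 512 = 0.001953 mM = 1.95 × 10^3 nM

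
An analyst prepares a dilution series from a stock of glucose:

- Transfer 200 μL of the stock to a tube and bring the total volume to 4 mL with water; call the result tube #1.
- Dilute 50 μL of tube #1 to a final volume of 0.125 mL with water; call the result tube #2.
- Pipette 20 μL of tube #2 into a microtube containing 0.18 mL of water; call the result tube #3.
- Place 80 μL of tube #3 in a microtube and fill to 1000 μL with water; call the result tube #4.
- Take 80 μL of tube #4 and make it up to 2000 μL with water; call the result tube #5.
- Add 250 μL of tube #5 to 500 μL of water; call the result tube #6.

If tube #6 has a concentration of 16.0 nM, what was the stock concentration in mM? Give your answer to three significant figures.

7.50 mM

Step 1: 200 μL brought to 4 mL → factor 4000/200 = 20
Step 2: 50 μL brought to 0.125 mL → factor 125/50 = 2.5
Step 3: 20 μL + 0.18 mL = 200 μL total → factor 200/20 = 10
Step 4: 80 μL brought to 1000 μL → factor 1000/80 = 12.5
Step 5: 80 μL brought to 2000 μL → factor 2000/80 = 25
Step 6: 250 μL + 500 μL = 750 μL total → factor 750/250 = 3
Overall dilution factor = 20 × 2.5 × 10 × 12.5 × 25 × 3 = 4.6875 × 10^5
Stock = 16.0 nM × 4.6875 × 10^5 = 7.500 × 10^6 nM = 7.50 mM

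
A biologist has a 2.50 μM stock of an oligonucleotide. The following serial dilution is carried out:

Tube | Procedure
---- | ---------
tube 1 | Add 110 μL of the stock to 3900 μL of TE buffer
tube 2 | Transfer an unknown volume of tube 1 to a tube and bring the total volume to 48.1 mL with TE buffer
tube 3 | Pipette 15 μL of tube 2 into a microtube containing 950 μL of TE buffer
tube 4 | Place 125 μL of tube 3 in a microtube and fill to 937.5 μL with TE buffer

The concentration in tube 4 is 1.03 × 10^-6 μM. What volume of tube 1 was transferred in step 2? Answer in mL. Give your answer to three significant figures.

0.349 mL

Step 1: 110 μL + 3900 μL = 4010 μL total → factor 4010/110 = 36.455
Step 2: v brought to 48.1 mL → factor = 48.1 mL/v
Step 3: 15 μL + 950 μL = 965 μL total → factor 965/15 = 64.333
Step 4: 125 μL brought to 937.5 μL → factor 937.5/125 = 7.5
Product of known-step factors = 17589
Overall factor = 2.50 μM / (1.03 × 10^-6 μM) = 2.4272 × 10^6
Step-2 factor = 2.4272 × 10^6 / 17589 = 137.99
v = 48.1 mL / 137.99 = 0.349 mL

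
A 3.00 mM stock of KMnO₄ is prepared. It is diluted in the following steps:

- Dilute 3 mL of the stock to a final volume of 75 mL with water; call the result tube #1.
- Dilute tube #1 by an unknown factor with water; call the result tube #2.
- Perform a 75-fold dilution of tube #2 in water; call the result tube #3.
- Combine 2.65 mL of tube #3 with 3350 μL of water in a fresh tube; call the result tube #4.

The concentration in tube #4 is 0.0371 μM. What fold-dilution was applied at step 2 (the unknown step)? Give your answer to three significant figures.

Step 1: 3 mL brought to 75 mL → factor 75/3 = 25
Step 2: unknown factor x
Step 3: 75-fold → factor 75
Step 4: 2.65 mL + 3350 μL = 6 mL total → factor 6/2.65 = 2.2642
Product of known-step factors = 4245.3
Overall factor = 3.00 mM / (0.0371 μM) = 80863
x = 80863 / 4245.3 = 19.0

19.0-fold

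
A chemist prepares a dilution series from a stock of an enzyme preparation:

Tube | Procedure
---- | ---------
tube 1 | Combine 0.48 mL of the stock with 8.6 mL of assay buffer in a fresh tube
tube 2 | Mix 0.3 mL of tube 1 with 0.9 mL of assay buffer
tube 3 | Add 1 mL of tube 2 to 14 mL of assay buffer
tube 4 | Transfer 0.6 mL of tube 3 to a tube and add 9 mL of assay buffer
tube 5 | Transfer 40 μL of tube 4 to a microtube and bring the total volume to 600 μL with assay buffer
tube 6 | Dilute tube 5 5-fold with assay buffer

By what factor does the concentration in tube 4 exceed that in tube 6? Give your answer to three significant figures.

75.0

Step 1: 0.48 mL + 8.6 mL = 9.08 mL total → factor 9.08/0.48 = 18.917
Step 2: 0.3 mL + 0.9 mL = 1.2 mL total → factor 1.2/0.3 = 4
Step 3: 1 mL + 14 mL = 15 mL total → factor 15/1 = 15
Step 4: 0.6 mL + 9 mL = 9.6 mL total → factor 9.6/0.6 = 16
Step 5: 40 μL brought to 600 μL → factor 600/40 = 15
Step 6: 5-fold → factor 5
Dilution factor to tube 4 = 18160; to tube 6 = 1.362 × 10^6
[tube 4]/[tube 6] = (factor to tube 6)/(factor to tube 4) = 1.362 × 10^6/18160 = 75.0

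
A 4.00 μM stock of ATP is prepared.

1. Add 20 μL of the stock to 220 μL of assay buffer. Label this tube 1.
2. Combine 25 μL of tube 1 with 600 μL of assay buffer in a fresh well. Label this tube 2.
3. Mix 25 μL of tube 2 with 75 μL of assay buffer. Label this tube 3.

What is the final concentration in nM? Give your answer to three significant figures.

3.33 nM

Step 1: 20 μL + 220 μL = 240 μL total → factor 240/20 = 12
Step 2: 25 μL + 600 μL = 625 μL total → factor 625/25 = 25
Step 3: 25 μL + 75 μL = 100 μL total → factor 100/25 = 4
Overall dilution factor = 12 × 25 × 4 = 1200
Final = 4.00 μM / 1200 = 0.003333 μM = 3.33 nM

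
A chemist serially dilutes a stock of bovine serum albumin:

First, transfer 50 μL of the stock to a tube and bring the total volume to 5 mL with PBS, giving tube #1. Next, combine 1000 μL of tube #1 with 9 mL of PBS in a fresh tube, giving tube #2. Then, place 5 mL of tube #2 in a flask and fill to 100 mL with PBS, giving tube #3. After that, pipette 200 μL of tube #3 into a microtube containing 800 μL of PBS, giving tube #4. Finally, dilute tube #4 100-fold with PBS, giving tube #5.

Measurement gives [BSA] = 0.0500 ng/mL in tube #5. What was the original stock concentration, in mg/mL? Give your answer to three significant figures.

0.500 mg/mL

Step 1: 50 μL brought to 5 mL → factor 5000/50 = 100
Step 2: 1000 μL + 9 mL = 10000 μL total → factor 10000/1000 = 10
Step 3: 5 mL brought to 100 mL → factor 100/5 = 20
Step 4: 200 μL + 800 μL = 1000 μL total → factor 1000/200 = 5
Step 5: 100-fold → factor 100
Overall dilution factor = 100 × 10 × 20 × 5 × 100 = 1 × 10^7
Stock = 0.0500 ng/mL × 1 × 10^7 = 5.000 × 10^5 ng/mL = 0.500 mg/mL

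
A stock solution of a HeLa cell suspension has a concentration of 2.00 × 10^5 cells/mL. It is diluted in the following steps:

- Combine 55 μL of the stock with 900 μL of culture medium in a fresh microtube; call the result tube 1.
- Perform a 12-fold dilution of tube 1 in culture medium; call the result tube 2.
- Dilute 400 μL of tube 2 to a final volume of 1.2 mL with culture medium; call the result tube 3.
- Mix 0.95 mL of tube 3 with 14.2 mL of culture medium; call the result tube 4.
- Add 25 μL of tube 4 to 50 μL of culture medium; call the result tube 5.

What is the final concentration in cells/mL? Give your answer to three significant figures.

Step 1: 55 μL + 900 μL = 955 μL total → factor 955/55 = 17.364
Step 2: 12-fold → factor 12
Step 3: 400 μL brought to 1.2 mL → factor 1200/400 = 3
Step 4: 0.95 mL + 14.2 mL = 15.15 mL total → factor 15.15/0.95 = 15.947
Step 5: 25 μL + 50 μL = 75 μL total → factor 75/25 = 3
Overall dilution factor = 17.364 × 12 × 3 × 15.947 × 3 = 29906
Final = 2.00 × 10^5 cells/mL / 29906 = 6.69 cells/mL

6.69 cells/mL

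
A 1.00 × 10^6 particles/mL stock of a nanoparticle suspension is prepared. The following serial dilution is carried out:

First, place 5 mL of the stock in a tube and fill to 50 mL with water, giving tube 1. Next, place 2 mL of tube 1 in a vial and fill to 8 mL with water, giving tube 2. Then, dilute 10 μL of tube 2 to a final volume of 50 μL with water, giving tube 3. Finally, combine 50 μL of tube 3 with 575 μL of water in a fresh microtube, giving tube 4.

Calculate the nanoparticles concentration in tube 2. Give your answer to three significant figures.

Step 1: 5 mL brought to 50 mL → factor 50/5 = 10
Step 2: 2 mL brought to 8 mL → factor 8/2 = 4
Dilution factor through tube 2 = 10 × 4 = 40
[tube 2] = 1.00 × 10^6 particles/mL / 40 = 2.50 × 10^4 particles/mL

2.50 × 10^4 particles/mL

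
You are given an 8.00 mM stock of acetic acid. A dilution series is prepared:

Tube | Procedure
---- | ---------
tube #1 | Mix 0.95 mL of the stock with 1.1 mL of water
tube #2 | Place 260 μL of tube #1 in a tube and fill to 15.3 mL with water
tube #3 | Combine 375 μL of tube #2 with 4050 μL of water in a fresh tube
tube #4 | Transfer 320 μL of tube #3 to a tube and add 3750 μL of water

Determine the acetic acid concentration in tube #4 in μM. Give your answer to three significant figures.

Step 1: 0.95 mL + 1.1 mL = 2.05 mL total → factor 2.05/0.95 = 2.1579
Step 2: 260 μL brought to 15.3 mL → factor 15300/260 = 58.846
Step 3: 375 μL + 4050 μL = 4425 μL total → factor 4425/375 = 11.8
Step 4: 320 μL + 3750 μL = 4070 μL total → factor 4070/320 = 12.719
Overall dilution factor = 2.1579 × 58.846 × 11.8 × 12.719 = 19058
Final = 8.00 mM / 19058 = 0.0004198 mM = 0.420 μM

0.420 μM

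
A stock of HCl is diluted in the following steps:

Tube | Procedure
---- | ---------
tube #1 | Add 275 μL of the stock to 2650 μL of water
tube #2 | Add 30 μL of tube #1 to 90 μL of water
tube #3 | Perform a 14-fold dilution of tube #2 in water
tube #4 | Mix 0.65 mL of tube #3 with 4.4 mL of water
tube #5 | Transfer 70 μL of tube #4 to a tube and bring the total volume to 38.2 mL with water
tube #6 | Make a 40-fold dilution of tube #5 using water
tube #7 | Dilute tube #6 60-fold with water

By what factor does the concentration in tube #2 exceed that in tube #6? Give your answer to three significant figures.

2.37 × 10^6

Step 1: 275 μL + 2650 μL = 2925 μL total → factor 2925/275 = 10.636
Step 2: 30 μL + 90 μL = 120 μL total → factor 120/30 = 4
Step 3: 14-fold → factor 14
Step 4: 0.65 mL + 4.4 mL = 5.05 mL total → factor 5.05/0.65 = 7.7692
Step 5: 70 μL brought to 38.2 mL → factor 38200/70 = 545.71
Step 6: 40-fold → factor 40
Dilution factor to tube #2 = 42.545; to tube #6 = 1.0101 × 10^8
[tube #2]/[tube #6] = (factor to tube #6)/(factor to tube #2) = 1.0101 × 10^8/42.545 = 2.37 × 10^6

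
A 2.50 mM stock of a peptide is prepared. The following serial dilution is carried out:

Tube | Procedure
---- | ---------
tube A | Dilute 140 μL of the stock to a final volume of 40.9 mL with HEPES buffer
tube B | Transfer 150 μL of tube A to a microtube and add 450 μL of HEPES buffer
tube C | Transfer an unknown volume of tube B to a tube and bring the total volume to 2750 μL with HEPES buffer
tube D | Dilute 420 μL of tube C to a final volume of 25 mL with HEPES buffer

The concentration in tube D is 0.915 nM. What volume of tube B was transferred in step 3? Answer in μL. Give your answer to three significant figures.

Step 1: 140 μL brought to 40.9 mL → factor 40900/140 = 292.14
Step 2: 150 μL + 450 μL = 600 μL total → factor 600/150 = 4
Step 3: v brought to 2750 μL → factor = 2750 μL/v
Step 4: 420 μL brought to 25 mL → factor 25000/420 = 59.524
Product of known-step factors = 69558
Overall factor = 2.50 mM / (0.915 nM) = 2.7322 × 10^6
Step-3 factor = 2.7322 × 10^6 / 69558 = 39.28
v = 2750 μL / 39.28 = 70.0 μL

70.0 μL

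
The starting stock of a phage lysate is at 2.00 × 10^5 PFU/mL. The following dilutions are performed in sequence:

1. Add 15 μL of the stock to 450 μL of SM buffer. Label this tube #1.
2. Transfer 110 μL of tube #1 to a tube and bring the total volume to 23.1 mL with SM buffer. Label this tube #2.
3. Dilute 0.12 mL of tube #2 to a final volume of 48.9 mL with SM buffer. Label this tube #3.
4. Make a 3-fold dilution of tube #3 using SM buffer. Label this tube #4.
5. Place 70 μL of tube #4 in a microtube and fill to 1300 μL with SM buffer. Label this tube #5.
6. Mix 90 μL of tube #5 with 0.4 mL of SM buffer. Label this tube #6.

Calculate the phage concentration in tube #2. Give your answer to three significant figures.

Step 1: 15 μL + 450 μL = 465 μL total → factor 465/15 = 31
Step 2: 110 μL brought to 23.1 mL → factor 23100/110 = 210
Dilution factor through tube #2 = 31 × 210 = 6510
[tube #2] = 2.00 × 10^5 PFU/mL / 6510 = 30.7 PFU/mL

30.7 PFU/mL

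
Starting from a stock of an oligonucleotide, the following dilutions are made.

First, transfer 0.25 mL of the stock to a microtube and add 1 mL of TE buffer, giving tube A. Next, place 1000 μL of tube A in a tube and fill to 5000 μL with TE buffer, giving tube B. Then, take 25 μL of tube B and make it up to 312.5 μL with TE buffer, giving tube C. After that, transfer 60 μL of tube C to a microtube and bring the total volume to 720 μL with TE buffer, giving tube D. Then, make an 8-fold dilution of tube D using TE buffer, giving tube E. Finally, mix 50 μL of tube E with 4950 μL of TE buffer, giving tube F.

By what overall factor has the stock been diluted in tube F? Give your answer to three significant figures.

3.00 × 10^6

Step 1: 0.25 mL + 1 mL = 1.25 mL total → factor 1.25/0.25 = 5
Step 2: 1000 μL brought to 5000 μL → factor 5000/1000 = 5
Step 3: 25 μL brought to 312.5 μL → factor 312.5/25 = 12.5
Step 4: 60 μL brought to 720 μL → factor 720/60 = 12
Step 5: 8-fold → factor 8
Step 6: 50 μL + 4950 μL = 5000 μL total → factor 5000/50 = 100
Overall dilution factor = 5 × 5 × 12.5 × 12 × 8 × 100 = 3 × 10^6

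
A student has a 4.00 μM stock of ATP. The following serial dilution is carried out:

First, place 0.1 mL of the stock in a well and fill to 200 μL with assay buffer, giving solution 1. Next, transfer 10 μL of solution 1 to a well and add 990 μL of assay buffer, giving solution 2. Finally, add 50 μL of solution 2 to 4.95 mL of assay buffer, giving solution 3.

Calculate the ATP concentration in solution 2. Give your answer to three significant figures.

0.0200 μM

Step 1: 0.1 mL brought to 200 μL → factor 0.2/0.1 = 2
Step 2: 10 μL + 990 μL = 1000 μL total → factor 1000/10 = 100
Dilution factor through solution 2 = 2 × 100 = 200
[solution 2] = 4.00 μM / 200 = 0.0200 μM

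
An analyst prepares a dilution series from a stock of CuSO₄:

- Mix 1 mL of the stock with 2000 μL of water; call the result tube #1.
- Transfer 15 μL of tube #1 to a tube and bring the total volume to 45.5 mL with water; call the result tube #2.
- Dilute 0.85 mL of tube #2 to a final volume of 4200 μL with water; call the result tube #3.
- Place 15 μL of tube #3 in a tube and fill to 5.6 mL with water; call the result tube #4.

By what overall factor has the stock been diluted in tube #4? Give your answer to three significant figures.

1.68 × 10^7

Step 1: 1 mL + 2000 μL = 3 mL total → factor 3/1 = 3
Step 2: 15 μL brought to 45.5 mL → factor 45500/15 = 3033.3
Step 3: 0.85 mL brought to 4200 μL → factor 4.2/0.85 = 4.9412
Step 4: 15 μL brought to 5.6 mL → factor 5600/15 = 373.33
Overall dilution factor = 3 × 3033.3 × 4.9412 × 373.33 = 1.6787 × 10^7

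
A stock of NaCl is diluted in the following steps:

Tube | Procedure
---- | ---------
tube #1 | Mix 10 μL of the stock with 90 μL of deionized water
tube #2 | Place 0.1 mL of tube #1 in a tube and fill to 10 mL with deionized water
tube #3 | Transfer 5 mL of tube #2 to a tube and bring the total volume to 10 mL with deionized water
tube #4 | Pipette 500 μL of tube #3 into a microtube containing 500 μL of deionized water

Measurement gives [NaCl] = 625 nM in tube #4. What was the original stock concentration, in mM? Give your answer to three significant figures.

Step 1: 10 μL + 90 μL = 100 μL total → factor 100/10 = 10
Step 2: 0.1 mL brought to 10 mL → factor 10/0.1 = 100
Step 3: 5 mL brought to 10 mL → factor 10/5 = 2
Step 4: 500 μL + 500 μL = 1000 μL total → factor 1000/500 = 2
Overall dilution factor = 10 × 100 × 2 × 2 = 4000
Stock = 625 nM × 4000 = 2.500 × 10^6 nM = 2.50 mM

2.50 mM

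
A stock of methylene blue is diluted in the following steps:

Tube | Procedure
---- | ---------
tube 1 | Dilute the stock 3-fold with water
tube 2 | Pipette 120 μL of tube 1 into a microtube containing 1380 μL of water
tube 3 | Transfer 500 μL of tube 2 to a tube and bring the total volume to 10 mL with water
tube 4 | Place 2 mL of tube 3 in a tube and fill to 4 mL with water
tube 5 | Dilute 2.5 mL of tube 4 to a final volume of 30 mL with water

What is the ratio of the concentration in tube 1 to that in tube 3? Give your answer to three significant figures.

Step 1: 3-fold → factor 3
Step 2: 120 μL + 1380 μL = 1500 μL total → factor 1500/120 = 12.5
Step 3: 500 μL brought to 10 mL → factor 10000/500 = 20
Dilution factor to tube 1 = 3; to tube 3 = 750
[tube 1]/[tube 3] = (factor to tube 3)/(factor to tube 1) = 750/3 = 250

250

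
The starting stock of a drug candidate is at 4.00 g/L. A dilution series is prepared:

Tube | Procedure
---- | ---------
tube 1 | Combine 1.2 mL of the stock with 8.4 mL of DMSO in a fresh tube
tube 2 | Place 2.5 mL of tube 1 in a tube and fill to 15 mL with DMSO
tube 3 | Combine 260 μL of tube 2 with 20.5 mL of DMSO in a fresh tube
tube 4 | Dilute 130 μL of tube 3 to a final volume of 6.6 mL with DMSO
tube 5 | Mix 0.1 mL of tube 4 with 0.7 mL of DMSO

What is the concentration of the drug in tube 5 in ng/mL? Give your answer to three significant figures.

2.57 ng/mL

Step 1: 1.2 mL + 8.4 mL = 9.6 mL total → factor 9.6/1.2 = 8
Step 2: 2.5 mL brought to 15 mL → factor 15/2.5 = 6
Step 3: 260 μL + 20.5 mL = 20760 μL total → factor 20760/260 = 79.846
Step 4: 130 μL brought to 6.6 mL → factor 6600/130 = 50.769
Step 5: 0.1 mL + 0.7 mL = 0.8 mL total → factor 0.8/0.1 = 8
Overall dilution factor = 8 × 6 × 79.846 × 50.769 × 8 = 1.5566 × 10^6
Final = 4.00 g/L / 1.5566 × 10^6 = 2.570 × 10^-6 g/L = 2.57 ng/mL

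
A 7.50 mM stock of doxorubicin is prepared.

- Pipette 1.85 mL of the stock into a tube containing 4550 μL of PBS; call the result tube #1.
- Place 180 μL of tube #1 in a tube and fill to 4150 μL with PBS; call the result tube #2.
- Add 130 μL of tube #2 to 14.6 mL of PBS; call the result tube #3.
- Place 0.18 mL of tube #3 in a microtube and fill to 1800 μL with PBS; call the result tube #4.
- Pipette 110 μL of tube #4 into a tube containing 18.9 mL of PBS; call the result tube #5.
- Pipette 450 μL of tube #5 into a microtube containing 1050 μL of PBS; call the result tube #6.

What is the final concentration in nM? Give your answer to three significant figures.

0.144 nM

Step 1: 1.85 mL + 4550 μL = 6.4 mL total → factor 6.4/1.85 = 3.4595
Step 2: 180 μL brought to 4150 μL → factor 4150/180 = 23.056
Step 3: 130 μL + 14.6 mL = 14730 μL total → factor 14730/130 = 113.31
Step 4: 0.18 mL brought to 1800 μL → factor 1.8/0.18 = 10
Step 5: 110 μL + 18.9 mL = 19010 μL total → factor 19010/110 = 172.82
Step 6: 450 μL + 1050 μL = 1500 μL total → factor 1500/450 = 3.3333
Overall dilution factor = 3.4595 × 23.056 × 113.31 × 10 × 172.82 × 3.3333 = 5.2061 × 10^7
Final = 7.50 mM / 5.2061 × 10^7 = 1.441 × 10^-7 mM = 0.144 nM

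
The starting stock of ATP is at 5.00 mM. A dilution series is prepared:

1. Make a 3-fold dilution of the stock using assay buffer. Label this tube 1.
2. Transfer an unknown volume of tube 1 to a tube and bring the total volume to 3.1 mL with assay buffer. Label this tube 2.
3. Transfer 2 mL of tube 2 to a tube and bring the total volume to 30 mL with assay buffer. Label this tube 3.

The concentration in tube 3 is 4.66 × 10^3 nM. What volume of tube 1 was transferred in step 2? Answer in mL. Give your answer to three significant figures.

Step 1: 3-fold → factor 3
Step 2: v brought to 3.1 mL → factor = 3.1 mL/v
Step 3: 2 mL brought to 30 mL → factor 30/2 = 15
Product of known-step factors = 45
Overall factor = 5.00 mM / (4.66 × 10^3 nM) = 1073
Step-2 factor = 1073 / 45 = 23.844
v = 3.1 mL / 23.844 = 0.130 mL

0.130 mL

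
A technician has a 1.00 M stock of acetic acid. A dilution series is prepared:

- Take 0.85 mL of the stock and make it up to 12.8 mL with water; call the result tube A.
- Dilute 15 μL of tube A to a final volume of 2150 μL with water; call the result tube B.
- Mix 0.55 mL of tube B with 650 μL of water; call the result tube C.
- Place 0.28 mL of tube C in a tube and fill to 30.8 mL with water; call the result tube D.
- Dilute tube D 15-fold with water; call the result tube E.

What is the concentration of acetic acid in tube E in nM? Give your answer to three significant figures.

129 nM

Step 1: 0.85 mL brought to 12.8 mL → factor 12.8/0.85 = 15.059
Step 2: 15 μL brought to 2150 μL → factor 2150/15 = 143.33
Step 3: 0.55 mL + 650 μL = 1.2 mL total → factor 1.2/0.55 = 2.1818
Step 4: 0.28 mL brought to 30.8 mL → factor 30.8/0.28 = 110
Step 5: 15-fold → factor 15
Overall dilution factor = 15.059 × 143.33 × 2.1818 × 110 × 15 = 7.7704 × 10^6
Final = 1.00 M / 7.7704 × 10^6 = 1.287 × 10^-7 M = 129 nM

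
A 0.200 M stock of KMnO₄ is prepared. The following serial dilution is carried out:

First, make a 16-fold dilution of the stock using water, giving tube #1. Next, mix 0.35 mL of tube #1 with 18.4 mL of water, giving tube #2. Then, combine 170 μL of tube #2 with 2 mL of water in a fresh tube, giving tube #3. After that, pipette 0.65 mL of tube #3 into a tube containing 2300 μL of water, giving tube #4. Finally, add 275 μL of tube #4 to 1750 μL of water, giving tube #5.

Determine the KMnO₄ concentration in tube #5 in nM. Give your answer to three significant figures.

Step 1: 16-fold → factor 16
Step 2: 0.35 mL + 18.4 mL = 18.75 mL total → factor 18.75/0.35 = 53.571
Step 3: 170 μL + 2 mL = 2170 μL total → factor 2170/170 = 12.765
Step 4: 0.65 mL + 2300 μL = 2.95 mL total → factor 2.95/0.65 = 4.5385
Step 5: 275 μL + 1750 μL = 2025 μL total → factor 2025/275 = 7.3636
Overall dilution factor = 16 × 53.571 × 12.765 × 4.5385 × 7.3636 = 3.6565 × 10^5
Final = 0.200 M / 3.6565 × 10^5 = 5.470 × 10^-7 M = 547 nM

547 nM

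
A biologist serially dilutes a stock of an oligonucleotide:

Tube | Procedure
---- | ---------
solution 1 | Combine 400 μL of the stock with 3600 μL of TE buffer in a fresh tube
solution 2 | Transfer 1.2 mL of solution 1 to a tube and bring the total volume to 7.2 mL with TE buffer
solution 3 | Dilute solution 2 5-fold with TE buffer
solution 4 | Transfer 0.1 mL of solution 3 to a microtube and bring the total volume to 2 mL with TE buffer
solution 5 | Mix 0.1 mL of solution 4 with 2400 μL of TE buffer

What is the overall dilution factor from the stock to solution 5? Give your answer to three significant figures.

1.50 × 10^5

Step 1: 400 μL + 3600 μL = 4000 μL total → factor 4000/400 = 10
Step 2: 1.2 mL brought to 7.2 mL → factor 7.2/1.2 = 6
Step 3: 5-fold → factor 5
Step 4: 0.1 mL brought to 2 mL → factor 2/0.1 = 20
Step 5: 0.1 mL + 2400 μL = 2.5 mL total → factor 2.5/0.1 = 25
Overall dilution factor = 10 × 6 × 5 × 20 × 25 = 1.5 × 10^5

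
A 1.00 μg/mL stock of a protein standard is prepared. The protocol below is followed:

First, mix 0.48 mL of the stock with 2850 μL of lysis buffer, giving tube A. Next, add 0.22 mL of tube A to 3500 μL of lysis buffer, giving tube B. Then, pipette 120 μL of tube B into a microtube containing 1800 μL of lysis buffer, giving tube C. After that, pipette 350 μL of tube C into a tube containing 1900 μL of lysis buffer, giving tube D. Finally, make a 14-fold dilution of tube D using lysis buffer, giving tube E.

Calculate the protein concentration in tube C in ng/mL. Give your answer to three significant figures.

Step 1: 0.48 mL + 2850 μL = 3.33 mL total → factor 3.33/0.48 = 6.9375
Step 2: 0.22 mL + 3500 μL = 3.72 mL total → factor 3.72/0.22 = 16.909
Step 3: 120 μL + 1800 μL = 1920 μL total → factor 1920/120 = 16
Dilution factor through tube C = 6.9375 × 16.909 × 16 = 1876.9
[tube C] = 1.00 μg/mL / 1876.9 = 0.0005328 μg/mL = 0.533 ng/mL

0.533 ng/mL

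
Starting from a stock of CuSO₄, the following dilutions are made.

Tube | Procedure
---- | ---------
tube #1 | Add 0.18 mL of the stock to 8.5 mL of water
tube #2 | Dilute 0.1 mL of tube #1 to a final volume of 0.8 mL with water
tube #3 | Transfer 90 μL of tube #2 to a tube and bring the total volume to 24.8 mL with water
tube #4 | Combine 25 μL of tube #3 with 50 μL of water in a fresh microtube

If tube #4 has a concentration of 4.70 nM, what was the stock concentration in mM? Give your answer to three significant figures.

1.50 mM

Step 1: 0.18 mL + 8.5 mL = 8.68 mL total → factor 8.68/0.18 = 48.222
Step 2: 0.1 mL brought to 0.8 mL → factor 0.8/0.1 = 8
Step 3: 90 μL brought to 24.8 mL → factor 24800/90 = 275.56
Step 4: 25 μL + 50 μL = 75 μL total → factor 75/25 = 3
Overall dilution factor = 48.222 × 8 × 275.56 × 3 = 3.1891 × 10^5
Stock = 4.70 nM × 3.1891 × 10^5 = 1.499 × 10^6 nM = 1.50 mM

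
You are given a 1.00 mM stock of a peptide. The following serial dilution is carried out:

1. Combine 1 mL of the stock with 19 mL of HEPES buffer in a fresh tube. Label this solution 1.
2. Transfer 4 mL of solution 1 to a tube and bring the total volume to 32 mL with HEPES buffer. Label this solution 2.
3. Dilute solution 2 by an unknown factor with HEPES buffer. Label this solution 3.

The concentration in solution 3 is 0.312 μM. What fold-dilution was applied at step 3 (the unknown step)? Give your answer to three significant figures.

20.0-fold

Step 1: 1 mL + 19 mL = 20 mL total → factor 20/1 = 20
Step 2: 4 mL brought to 32 mL → factor 32/4 = 8
Step 3: unknown factor x
Product of known-step factors = 160
Overall factor = 1.00 mM / (0.312 μM) = 3205.1
x = 3205.1 / 160 = 20.0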